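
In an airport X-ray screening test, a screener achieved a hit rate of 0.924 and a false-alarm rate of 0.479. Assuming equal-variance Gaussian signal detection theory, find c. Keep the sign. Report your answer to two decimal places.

c = -0.69

Φ⁻¹(0.924) = 1.433, Φ⁻¹(0.479) = -0.053
c = −½·[z(H) + z(FA)] = −0.5 × (1.433 + (-0.053)) = -0.690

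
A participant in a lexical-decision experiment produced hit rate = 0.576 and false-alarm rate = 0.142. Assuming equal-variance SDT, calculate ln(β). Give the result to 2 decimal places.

ln β = 0.56

z(H) = z(0.576) = 0.192
z(FA) = z(0.142) = -1.071
ln β = −½·[z(H)² − z(FA)²] = −0.5 × (0.037 − 1.147) = 0.555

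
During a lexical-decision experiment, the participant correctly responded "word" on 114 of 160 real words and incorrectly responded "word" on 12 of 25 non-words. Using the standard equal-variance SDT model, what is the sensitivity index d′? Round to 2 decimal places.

d′ = 0.61

H = 114/160 = 0.7125
FA = 12/25 = 0.4800
z(H) = 0.5607
z(FA) = -0.0502
d' = z(H) − z(FA) = 0.5607 − (-0.0502) = 0.6109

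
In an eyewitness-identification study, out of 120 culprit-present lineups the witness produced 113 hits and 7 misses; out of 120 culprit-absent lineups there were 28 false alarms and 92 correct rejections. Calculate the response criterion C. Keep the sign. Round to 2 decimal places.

C = -0.42

H = 113/120 = 0.9417
FA = 28/120 = 0.2333
Φ⁻¹(0.9417) = 1.569, Φ⁻¹(0.2333) = -0.728
c = −½·[z(H) + z(FA)] = −0.5 × (1.569 + (-0.728)) = -0.4205
c < 0: the witness has a liberal response bias.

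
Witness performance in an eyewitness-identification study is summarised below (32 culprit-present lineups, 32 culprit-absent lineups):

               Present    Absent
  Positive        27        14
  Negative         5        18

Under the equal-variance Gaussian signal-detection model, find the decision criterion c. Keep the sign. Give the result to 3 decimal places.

H = 27/32 = 0.8438
FA = 14/32 = 0.4375
Φ⁻¹(H) = Φ⁻¹(0.8438) = 1.0102
Φ⁻¹(FA) = Φ⁻¹(0.4375) = -0.1573
c = −½·[z(H) + z(FA)] = −0.5 × (1.0102 + (-0.1573)) = -0.42645

c = -0.426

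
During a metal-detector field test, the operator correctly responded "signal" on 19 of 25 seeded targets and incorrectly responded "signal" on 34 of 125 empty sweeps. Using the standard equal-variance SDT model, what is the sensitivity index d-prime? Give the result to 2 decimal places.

d-prime = 1.31

H = 19/25 = 0.7600
FA = 34/125 = 0.2720
z(H) = z(0.7600) = 0.7063
z(FA) = z(0.2720) = -0.6068
d' = z(H) − z(FA) = 0.7063 − (-0.6068) = 1.3131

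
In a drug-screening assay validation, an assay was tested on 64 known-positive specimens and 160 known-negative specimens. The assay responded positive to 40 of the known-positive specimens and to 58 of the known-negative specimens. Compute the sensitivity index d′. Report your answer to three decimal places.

H = 40/64 = 0.6250
FA = 58/160 = 0.3625
Φ⁻¹(H) = 0.3186
Φ⁻¹(FA) = -0.3518
d' = z(H) − z(FA) = 0.3186 − (-0.3518) = 0.6704

d′ = 0.670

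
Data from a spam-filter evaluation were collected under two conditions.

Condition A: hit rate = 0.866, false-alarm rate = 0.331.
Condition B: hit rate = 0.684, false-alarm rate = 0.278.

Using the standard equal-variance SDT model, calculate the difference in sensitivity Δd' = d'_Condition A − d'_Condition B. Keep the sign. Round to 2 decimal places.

Δd' = 0.48

Condition A: z(0.866) = 1.108, z(0.331) = -0.437, d' = 1.545
Condition B: z(0.684) = 0.479, z(0.278) = -0.589, d' = 1.068
Δd' = d'_Condition A − d'_Condition B = 1.545 − 1.068 = 0.477
Condition A has the higher sensitivity.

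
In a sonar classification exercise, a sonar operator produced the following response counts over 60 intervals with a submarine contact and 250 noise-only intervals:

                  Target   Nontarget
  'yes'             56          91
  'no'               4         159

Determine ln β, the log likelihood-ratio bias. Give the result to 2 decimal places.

H = 56/60 = 0.9333
FA = 91/250 = 0.3640
z(H) = 1.501
z(FA) = -0.348
ln β = −½·[z(H)² − z(FA)²] = −0.5 × (2.253 − 0.121) = -1.066

ln β = -1.07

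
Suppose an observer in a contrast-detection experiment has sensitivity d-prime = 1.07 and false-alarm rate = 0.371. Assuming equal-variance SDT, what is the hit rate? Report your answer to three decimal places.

z(false-alarm rate) = z(0.371) = -0.3292
z(H) = z(FA) + d' = -0.3292 + 1.07 = 0.7408
hit rate = Φ(0.7408) = 0.7706

hit rate = 0.771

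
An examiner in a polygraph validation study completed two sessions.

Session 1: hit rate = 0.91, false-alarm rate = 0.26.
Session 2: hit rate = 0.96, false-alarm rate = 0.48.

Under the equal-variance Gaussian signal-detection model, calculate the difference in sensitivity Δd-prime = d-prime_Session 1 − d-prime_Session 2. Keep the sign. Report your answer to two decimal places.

Δd-prime = 0.18

Session 1: z(0.91) = 1.341, z(0.26) = -0.643, d' = 1.984
Session 2: z(0.96) = 1.751, z(0.48) = -0.050, d' = 1.801
Δd' = d'_Session 1 − d'_Session 2 = 1.984 − 1.801 = 0.183
Session 1 has the higher sensitivity.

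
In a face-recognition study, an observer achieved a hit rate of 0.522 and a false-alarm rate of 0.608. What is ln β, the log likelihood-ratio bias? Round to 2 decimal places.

Φ⁻¹(H) = 0.055
Φ⁻¹(FA) = 0.274
ln β = −½·[z(H)² − z(FA)²] = −0.5 × (0.003 − 0.075) = 0.036

ln β = 0.04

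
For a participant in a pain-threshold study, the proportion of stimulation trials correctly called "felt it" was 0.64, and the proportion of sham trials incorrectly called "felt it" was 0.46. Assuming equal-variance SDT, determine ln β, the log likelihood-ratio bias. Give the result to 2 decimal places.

ln β = -0.06

Φ⁻¹(H) = Φ⁻¹(0.64) = 0.358
Φ⁻¹(FA) = Φ⁻¹(0.46) = -0.100
ln β = −½·[z(H)² − z(FA)²] = −0.5 × (0.128 − 0.010) = -0.059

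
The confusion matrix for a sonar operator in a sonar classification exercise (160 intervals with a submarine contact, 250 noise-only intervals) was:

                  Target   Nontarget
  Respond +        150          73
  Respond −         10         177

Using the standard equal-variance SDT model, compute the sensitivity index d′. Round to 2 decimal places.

H = 150/160 = 0.9375
FA = 73/250 = 0.2920
z(H) = z(0.9375) = 1.534
z(FA) = z(0.2920) = -0.548
d' = z(H) − z(FA) = 1.534 − (-0.548) = 2.082

d′ = 2.08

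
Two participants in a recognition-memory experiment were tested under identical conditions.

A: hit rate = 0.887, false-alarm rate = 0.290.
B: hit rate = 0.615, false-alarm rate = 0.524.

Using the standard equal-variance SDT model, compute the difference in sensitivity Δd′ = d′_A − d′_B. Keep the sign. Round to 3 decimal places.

A: z(0.887) = 1.2107, z(0.290) = -0.5534, d' = 1.7641
B: z(0.615) = 0.2924, z(0.524) = 0.0602, d' = 0.2322
Δd' = d'_A − d'_B = 1.7641 − 0.2322 = 1.5319
A has the higher sensitivity.

Δd′ = 1.532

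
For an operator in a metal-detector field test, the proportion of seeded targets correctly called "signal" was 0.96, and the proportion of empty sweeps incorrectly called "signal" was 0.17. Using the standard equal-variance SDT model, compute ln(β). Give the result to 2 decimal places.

Φ⁻¹(H) = 1.751
Φ⁻¹(FA) = -0.954
ln β = −½·[z(H)² − z(FA)²] = −0.5 × (3.066 − 0.910) = -1.078

ln β = -1.08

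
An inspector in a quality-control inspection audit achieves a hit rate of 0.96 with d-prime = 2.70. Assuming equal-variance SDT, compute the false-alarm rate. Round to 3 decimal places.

false-alarm rate = 0.171

z(hit rate) = z(0.96) = 1.7507
z(FA) = z(H) − d' = 1.7507 − 2.70 = -0.9493
false-alarm rate = Φ(-0.9493) = 0.1712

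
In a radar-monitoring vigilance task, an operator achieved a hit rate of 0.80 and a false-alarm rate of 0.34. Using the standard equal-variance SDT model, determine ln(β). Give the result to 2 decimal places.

ln β = -0.27

z(H) = z(0.80) = 0.842
z(FA) = z(0.34) = -0.412
ln β = −½·[z(H)² − z(FA)²] = −0.5 × (0.709 − 0.170) = -0.2695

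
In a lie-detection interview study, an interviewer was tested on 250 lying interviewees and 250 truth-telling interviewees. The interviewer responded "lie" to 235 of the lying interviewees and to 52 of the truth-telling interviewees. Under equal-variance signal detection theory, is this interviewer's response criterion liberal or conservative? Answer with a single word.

z(H) = 1.555, z(FA) = -0.813
c = −½·(z(H) + z(FA)) = -0.371
c < 0 → liberal criterion (biased toward responding “yes”).

liberal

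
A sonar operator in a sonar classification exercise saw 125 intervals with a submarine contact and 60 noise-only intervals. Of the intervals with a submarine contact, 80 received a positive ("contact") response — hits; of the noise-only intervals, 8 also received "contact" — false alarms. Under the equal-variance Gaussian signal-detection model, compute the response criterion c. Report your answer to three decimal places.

c = 0.376

H = 80/125 = 0.6400
FA = 8/60 = 0.1333
z(H) = z(0.6400) = 0.3585
z(FA) = z(0.1333) = -1.1109
c = −½·[z(H) + z(FA)] = −0.5 × (0.3585 + (-1.1109)) = 0.3762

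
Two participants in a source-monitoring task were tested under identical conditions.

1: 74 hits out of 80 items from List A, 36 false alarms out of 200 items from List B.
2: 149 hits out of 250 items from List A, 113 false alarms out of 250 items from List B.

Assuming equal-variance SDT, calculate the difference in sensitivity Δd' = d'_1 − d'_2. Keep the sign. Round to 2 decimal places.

Δd' = 1.99

1: z(0.9250) = 1.440, z(0.1800) = -0.915, d' = 2.355
2: z(0.5960) = 0.243, z(0.4520) = -0.121, d' = 0.364
Δd' = d'_1 − d'_2 = 2.355 − 0.364 = 1.991
1 has the higher sensitivity.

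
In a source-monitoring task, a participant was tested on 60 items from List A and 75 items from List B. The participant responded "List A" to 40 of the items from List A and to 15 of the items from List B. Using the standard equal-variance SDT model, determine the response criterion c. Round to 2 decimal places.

H = 40/60 = 0.6667
FA = 15/75 = 0.2000
Φ⁻¹(H) = Φ⁻¹(0.6667) = 0.431
Φ⁻¹(FA) = Φ⁻¹(0.2000) = -0.842
c = −½·[z(H) + z(FA)] = −0.5 × (0.431 + (-0.842)) = 0.2055
c > 0: the participant has a conservative response bias.

c = 0.21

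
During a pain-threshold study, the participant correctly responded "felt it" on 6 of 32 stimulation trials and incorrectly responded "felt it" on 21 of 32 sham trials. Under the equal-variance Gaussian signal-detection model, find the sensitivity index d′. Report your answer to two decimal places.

H = 6/32 = 0.1875
FA = 21/32 = 0.6562
z(0.1875) = -0.887, z(0.6562) = 0.402
d' = z(H) − z(FA) = -0.887 − 0.402 = -1.289

d′ = -1.29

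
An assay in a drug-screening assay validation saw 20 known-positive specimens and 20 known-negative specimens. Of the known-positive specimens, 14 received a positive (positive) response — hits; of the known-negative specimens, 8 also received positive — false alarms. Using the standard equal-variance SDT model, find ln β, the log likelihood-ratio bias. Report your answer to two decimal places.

ln β = -0.11

H = 14/20 = 0.7000
FA = 8/20 = 0.4000
z(H) = 0.524
z(FA) = -0.253
ln β = −½·[z(H)² − z(FA)²] = −0.5 × (0.275 − 0.064) = -0.1055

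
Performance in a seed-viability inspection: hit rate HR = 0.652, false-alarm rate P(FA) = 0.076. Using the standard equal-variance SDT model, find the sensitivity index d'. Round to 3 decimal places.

d' = 1.823

Φ⁻¹(H) = Φ⁻¹(0.652) = 0.3907
Φ⁻¹(FA) = Φ⁻¹(0.076) = -1.4325
d' = z(H) − z(FA) = 0.3907 − (-1.4325) = 1.8232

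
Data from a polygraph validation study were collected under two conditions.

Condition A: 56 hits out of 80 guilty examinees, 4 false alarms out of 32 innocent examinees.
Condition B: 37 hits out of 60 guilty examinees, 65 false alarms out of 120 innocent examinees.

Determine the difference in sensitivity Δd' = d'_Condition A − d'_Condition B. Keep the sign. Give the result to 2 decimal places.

Δd' = 1.48

Condition A: z(0.7000) = 0.524, z(0.1250) = -1.150, d' = 1.674
Condition B: z(0.6167) = 0.297, z(0.5417) = 0.105, d' = 0.192
Δd' = d'_Condition A − d'_Condition B = 1.674 − 0.192 = 1.482
Condition A has the higher sensitivity.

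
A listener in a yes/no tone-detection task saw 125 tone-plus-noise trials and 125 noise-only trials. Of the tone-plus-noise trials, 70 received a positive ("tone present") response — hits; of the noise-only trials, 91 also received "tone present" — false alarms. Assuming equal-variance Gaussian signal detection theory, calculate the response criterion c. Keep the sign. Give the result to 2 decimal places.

H = 70/125 = 0.5600
FA = 91/125 = 0.7280
z(0.5600) = 0.151, z(0.7280) = 0.607
c = −½·[z(H) + z(FA)] = −0.5 × (0.151 + 0.607) = -0.379

c = -0.38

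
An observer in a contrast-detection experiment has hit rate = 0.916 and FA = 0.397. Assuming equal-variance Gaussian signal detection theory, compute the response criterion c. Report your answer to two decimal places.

z(H) = z(0.916) = 1.379
z(FA) = z(0.397) = -0.261
c = −½·[z(H) + z(FA)] = −0.5 × (1.379 + (-0.261)) = -0.559
c < 0: the observer has a liberal response bias.

c = -0.56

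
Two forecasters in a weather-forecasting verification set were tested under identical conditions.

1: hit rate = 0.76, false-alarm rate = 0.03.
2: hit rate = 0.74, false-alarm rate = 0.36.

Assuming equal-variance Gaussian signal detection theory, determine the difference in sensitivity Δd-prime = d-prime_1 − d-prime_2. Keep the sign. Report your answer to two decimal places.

Δd-prime = 1.59

1: z(0.76) = 0.706, z(0.03) = -1.881, d' = 2.587
2: z(0.74) = 0.643, z(0.36) = -0.358, d' = 1.001
Δd' = d'_1 − d'_2 = 2.587 − 1.001 = 1.586
1 has the higher sensitivity.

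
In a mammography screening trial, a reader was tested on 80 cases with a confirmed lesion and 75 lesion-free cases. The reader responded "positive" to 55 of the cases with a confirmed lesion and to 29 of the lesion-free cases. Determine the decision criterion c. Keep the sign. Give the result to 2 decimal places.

H = 55/80 = 0.6875
FA = 29/75 = 0.3867
z(H) = 0.489
z(FA) = -0.288
c = −½·[z(H) + z(FA)] = −0.5 × (0.489 + (-0.288)) = -0.1005

c = -0.10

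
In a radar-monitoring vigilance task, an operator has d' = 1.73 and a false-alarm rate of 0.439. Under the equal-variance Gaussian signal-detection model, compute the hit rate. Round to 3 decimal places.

z(false-alarm rate) = z(0.439) = -0.1535
z(H) = z(FA) + d' = -0.1535 + 1.73 = 1.5765
hit rate = Φ(1.5765) = 0.9425

hit rate = 0.943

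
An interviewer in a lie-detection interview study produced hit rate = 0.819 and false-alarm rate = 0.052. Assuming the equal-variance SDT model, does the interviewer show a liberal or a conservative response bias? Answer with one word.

conservative

z(H) = 0.912, z(FA) = -1.626
c = −½·(z(H) + z(FA)) = 0.357
c > 0 → conservative criterion (biased toward responding “no”).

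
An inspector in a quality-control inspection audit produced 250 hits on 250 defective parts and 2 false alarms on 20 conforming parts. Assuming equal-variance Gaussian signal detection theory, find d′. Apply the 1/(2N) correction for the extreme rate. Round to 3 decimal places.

d′ = 4.160

The hit rate is 250/250 = 1, so apply the 1/(2N) correction: H → 1 − 1/(2·250) = 0.99800.
z(H) = z(0.99800) = 2.8782
z(FA) = z(0.10000) = -1.2816
d' = 2.8782 − (-1.2816) = 4.1598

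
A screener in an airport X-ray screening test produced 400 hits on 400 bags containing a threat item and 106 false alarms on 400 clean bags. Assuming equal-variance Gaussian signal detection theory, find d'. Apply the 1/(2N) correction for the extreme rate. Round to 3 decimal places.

d' = 3.651

The hit rate is 400/400 = 1, so apply the 1/(2N) correction: H → 1 − 1/(2·400) = 0.99875.
z(H) = z(0.99875) = 3.0233
z(FA) = z(0.26500) = -0.6280
d' = 3.0233 − (-0.6280) = 3.6513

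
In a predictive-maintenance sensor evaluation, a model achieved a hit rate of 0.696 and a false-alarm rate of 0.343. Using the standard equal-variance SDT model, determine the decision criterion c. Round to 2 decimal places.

c = -0.05

z(H) = z(0.696) = 0.5129
z(FA) = z(0.343) = -0.4043
c = −½·[z(H) + z(FA)] = −0.5 × (0.5129 + (-0.4043)) = -0.0543
c < 0: the model has a liberal response bias.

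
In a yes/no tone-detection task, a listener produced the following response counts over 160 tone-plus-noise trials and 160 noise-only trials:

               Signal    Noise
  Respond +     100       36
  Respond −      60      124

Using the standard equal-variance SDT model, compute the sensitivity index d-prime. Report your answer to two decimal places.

H = 100/160 = 0.6250
FA = 36/160 = 0.2250
z(H) = z(0.6250) = 0.319
z(FA) = z(0.2250) = -0.755
d' = z(H) − z(FA) = 0.319 − (-0.755) = 1.074

d-prime = 1.07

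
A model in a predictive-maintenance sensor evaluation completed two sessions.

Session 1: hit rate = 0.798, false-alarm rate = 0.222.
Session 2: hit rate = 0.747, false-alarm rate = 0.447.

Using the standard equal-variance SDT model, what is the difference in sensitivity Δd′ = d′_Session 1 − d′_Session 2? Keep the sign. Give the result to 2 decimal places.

Session 1: z(0.798) = 0.834, z(0.222) = -0.765, d' = 1.599
Session 2: z(0.747) = 0.665, z(0.447) = -0.133, d' = 0.798
Δd' = d'_Session 1 − d'_Session 2 = 1.599 − 0.798 = 0.801
Session 1 has the higher sensitivity.

Δd′ = 0.80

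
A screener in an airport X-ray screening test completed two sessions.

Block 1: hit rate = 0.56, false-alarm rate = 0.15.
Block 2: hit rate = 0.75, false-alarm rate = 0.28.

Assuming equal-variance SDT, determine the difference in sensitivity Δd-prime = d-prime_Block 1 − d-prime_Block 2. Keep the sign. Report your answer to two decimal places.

Block 1: z(0.56) = 0.151, z(0.15) = -1.036, d' = 1.187
Block 2: z(0.75) = 0.674, z(0.28) = -0.583, d' = 1.257
Δd' = d'_Block 1 − d'_Block 2 = 1.187 − 1.257 = -0.070
Block 2 has the higher sensitivity.

Δd-prime = -0.07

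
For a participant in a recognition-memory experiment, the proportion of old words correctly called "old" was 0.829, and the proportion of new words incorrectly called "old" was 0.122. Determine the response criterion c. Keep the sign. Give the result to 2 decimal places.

z(H) = z(0.829) = 0.9502
z(FA) = z(0.122) = -1.1650
c = −½·[z(H) + z(FA)] = −0.5 × (0.9502 + (-1.1650)) = 0.1074
c > 0: the participant has a conservative response bias.

c = 0.11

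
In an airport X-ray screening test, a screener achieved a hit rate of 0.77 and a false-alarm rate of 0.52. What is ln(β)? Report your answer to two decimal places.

z(H) = z(0.77) = 0.739
z(FA) = z(0.52) = 0.050
ln β = −½·[z(H)² − z(FA)²] = −0.5 × (0.546 − 0.003) = -0.2715

ln β = -0.27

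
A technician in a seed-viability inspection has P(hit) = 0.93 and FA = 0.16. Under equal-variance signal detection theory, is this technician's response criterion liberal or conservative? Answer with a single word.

z(H) = 1.476, z(FA) = -0.994
c = −½·(z(H) + z(FA)) = -0.241
c < 0 → liberal criterion (biased toward responding “yes”).

liberal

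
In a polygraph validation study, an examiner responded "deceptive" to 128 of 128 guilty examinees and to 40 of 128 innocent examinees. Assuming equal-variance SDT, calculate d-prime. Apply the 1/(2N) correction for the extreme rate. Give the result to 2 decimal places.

d-prime = 3.15

The hit rate is 128/128 = 1, so apply the 1/(2N) correction: H → 1 − 1/(2·128) = 0.99609.
z(H) = z(0.99609) = 2.660
z(FA) = z(0.31250) = -0.489
d' = 2.660 − (-0.489) = 3.149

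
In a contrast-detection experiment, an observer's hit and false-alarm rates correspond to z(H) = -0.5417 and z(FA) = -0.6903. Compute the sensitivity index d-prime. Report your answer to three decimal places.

d' = z(H) − z(FA) = -0.5417 − (-0.6903) = 0.1486

d-prime = 0.149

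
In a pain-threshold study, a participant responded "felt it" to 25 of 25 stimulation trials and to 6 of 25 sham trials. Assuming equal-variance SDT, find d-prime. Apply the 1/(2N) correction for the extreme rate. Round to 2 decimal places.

d-prime = 2.76

The hit rate is 25/25 = 1, so apply the 1/(2N) correction: H → 1 − 1/(2·25) = 0.98000.
z(H) = z(0.98000) = 2.054
z(FA) = z(0.24000) = -0.706
d' = 2.054 − (-0.706) = 2.760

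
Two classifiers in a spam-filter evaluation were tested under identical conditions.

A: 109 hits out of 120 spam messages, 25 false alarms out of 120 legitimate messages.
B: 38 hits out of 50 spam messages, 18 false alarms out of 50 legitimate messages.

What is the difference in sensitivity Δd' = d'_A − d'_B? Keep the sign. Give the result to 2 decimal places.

A: z(0.9083) = 1.330, z(0.2083) = -0.812, d' = 2.142
B: z(0.7600) = 0.706, z(0.3600) = -0.358, d' = 1.064
Δd' = d'_A − d'_B = 2.142 − 1.064 = 1.078
A has the higher sensitivity.

Δd' = 1.08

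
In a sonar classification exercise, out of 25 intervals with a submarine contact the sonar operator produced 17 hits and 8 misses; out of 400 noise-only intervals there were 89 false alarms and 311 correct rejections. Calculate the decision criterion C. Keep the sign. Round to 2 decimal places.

C = 0.15

H = 17/25 = 0.6800
FA = 89/400 = 0.2225
Φ⁻¹(H) = Φ⁻¹(0.6800) = 0.468
Φ⁻¹(FA) = Φ⁻¹(0.2225) = -0.764
c = −½·[z(H) + z(FA)] = −0.5 × (0.468 + (-0.764)) = 0.148
c > 0: the sonar operator has a conservative response bias.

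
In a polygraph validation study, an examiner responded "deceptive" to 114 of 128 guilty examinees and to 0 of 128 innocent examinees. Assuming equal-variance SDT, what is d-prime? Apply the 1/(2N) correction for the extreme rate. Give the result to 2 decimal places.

d-prime = 3.89

The false-alarm rate is 0/128 = 0, so apply the 1/(2N) correction: FA → 1/(2·128) = 0.00391.
z(H) = z(0.89062) = 1.230
z(FA) = z(0.00391) = -2.660
d' = 1.230 − (-2.660) = 3.890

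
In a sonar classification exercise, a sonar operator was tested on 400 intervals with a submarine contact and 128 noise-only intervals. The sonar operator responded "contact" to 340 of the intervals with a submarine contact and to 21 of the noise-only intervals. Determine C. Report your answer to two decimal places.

H = 340/400 = 0.8500
FA = 21/128 = 0.1641
z(0.8500) = 1.0364, z(0.1641) = -0.9777
c = −½·[z(H) + z(FA)] = −0.5 × (1.0364 + (-0.9777)) = -0.02935
c < 0: the sonar operator has a liberal response bias.

C = -0.03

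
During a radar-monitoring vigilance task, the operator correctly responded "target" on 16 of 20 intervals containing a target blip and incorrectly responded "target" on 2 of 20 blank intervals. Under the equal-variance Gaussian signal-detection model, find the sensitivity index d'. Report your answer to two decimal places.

d' = 2.12

H = 16/20 = 0.8000
FA = 2/20 = 0.1000
z(0.8000) = 0.8416, z(0.1000) = -1.2816
d' = z(H) − z(FA) = 0.8416 − (-1.2816) = 2.1232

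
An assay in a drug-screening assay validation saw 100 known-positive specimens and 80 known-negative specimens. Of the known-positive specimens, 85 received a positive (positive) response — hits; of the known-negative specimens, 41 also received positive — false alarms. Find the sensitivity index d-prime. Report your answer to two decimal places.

d-prime = 1.01

H = 85/100 = 0.8500
FA = 41/80 = 0.5125
Φ⁻¹(H) = Φ⁻¹(0.8500) = 1.0364
Φ⁻¹(FA) = Φ⁻¹(0.5125) = 0.0313
d' = z(H) − z(FA) = 1.0364 − 0.0313 = 1.0051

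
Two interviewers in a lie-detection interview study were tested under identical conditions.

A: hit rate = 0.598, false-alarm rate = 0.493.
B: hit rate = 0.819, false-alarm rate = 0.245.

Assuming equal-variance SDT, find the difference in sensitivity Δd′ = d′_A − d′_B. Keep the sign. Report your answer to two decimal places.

A: z(0.598) = 0.248, z(0.493) = -0.018, d' = 0.266
B: z(0.819) = 0.912, z(0.245) = -0.690, d' = 1.602
Δd' = d'_A − d'_B = 0.266 − 1.602 = -1.336
B has the higher sensitivity.

Δd′ = -1.34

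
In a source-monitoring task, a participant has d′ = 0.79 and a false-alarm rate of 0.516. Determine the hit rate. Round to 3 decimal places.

z(false-alarm rate) = z(0.516) = 0.0401
z(H) = z(FA) + d' = 0.0401 + 0.79 = 0.8301
hit rate = Φ(0.8301) = 0.7968

hit rate = 0.797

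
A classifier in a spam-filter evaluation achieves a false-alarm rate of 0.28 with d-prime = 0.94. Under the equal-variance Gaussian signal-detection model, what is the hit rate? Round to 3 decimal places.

z(false-alarm rate) = z(0.28) = -0.5828
z(H) = z(FA) + d' = -0.5828 + 0.94 = 0.3572
hit rate = Φ(0.3572) = 0.6395

hit rate = 0.640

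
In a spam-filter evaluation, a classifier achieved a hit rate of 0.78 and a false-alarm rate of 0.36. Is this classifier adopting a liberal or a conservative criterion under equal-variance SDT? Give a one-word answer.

z(H) = 0.772, z(FA) = -0.358
c = −½·(z(H) + z(FA)) = -0.207
c < 0 → liberal criterion (biased toward responding “yes”).

liberal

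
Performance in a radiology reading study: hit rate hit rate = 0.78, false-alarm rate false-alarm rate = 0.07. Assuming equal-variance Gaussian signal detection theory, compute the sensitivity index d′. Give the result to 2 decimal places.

z(H) = 0.772
z(FA) = -1.476
d' = z(H) − z(FA) = 0.772 − (-1.476) = 2.248

d′ = 2.25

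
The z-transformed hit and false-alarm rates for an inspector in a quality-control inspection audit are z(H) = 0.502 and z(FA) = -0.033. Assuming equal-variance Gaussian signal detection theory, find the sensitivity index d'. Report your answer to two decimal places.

d' = 0.54

d' = z(H) − z(FA) = 0.502 − (-0.033) = 0.535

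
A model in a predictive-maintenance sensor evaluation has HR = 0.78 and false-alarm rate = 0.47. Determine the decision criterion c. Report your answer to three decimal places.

Φ⁻¹(H) = Φ⁻¹(0.78) = 0.7722
Φ⁻¹(FA) = Φ⁻¹(0.47) = -0.0753
c = −½·[z(H) + z(FA)] = −0.5 × (0.7722 + (-0.0753)) = -0.34845

c = -0.348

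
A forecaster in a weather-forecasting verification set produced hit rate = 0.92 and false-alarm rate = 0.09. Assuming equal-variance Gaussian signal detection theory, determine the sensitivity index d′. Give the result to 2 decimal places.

z(H) = z(0.92) = 1.405
z(FA) = z(0.09) = -1.341
d' = z(H) − z(FA) = 1.405 − (-1.341) = 2.746

d′ = 2.75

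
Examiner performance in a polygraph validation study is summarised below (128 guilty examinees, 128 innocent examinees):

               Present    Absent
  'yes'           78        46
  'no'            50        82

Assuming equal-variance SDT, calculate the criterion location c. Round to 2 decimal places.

H = 78/128 = 0.6094
FA = 46/128 = 0.3594
Φ⁻¹(0.6094) = 0.2778, Φ⁻¹(0.3594) = -0.3601
c = −½·[z(H) + z(FA)] = −0.5 × (0.2778 + (-0.3601)) = 0.04115
c > 0: the examiner has a conservative response bias.

c = 0.04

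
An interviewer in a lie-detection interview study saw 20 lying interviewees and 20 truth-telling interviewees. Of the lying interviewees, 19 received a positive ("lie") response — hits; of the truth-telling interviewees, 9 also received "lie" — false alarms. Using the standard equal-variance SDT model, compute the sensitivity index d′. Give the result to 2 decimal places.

H = 19/20 = 0.9500
FA = 9/20 = 0.4500
z(0.9500) = 1.6449, z(0.4500) = -0.1257
d' = z(H) − z(FA) = 1.6449 − (-0.1257) = 1.7706

d′ = 1.77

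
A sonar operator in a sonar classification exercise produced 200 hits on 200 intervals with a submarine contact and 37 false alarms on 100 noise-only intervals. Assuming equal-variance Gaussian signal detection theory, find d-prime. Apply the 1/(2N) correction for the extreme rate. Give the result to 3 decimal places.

d-prime = 3.139

The hit rate is 200/200 = 1, so apply the 1/(2N) correction: H → 1 − 1/(2·200) = 0.99750.
z(H) = z(0.99750) = 2.8070
z(FA) = z(0.37000) = -0.3319
d' = 2.8070 − (-0.3319) = 3.1389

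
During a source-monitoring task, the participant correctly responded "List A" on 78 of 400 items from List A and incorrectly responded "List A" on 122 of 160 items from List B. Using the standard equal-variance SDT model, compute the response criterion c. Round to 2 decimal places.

H = 78/400 = 0.1950
FA = 122/160 = 0.7625
Φ⁻¹(0.1950) = -0.8596, Φ⁻¹(0.7625) = 0.7144
c = −½·[z(H) + z(FA)] = −0.5 × (-0.8596 + 0.7144) = 0.0726
c > 0: the participant has a conservative response bias.

c = 0.07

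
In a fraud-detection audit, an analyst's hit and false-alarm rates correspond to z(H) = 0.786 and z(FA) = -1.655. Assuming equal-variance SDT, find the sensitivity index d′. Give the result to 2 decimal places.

d′ = 2.44

d' = z(H) − z(FA) = 0.786 − (-1.655) = 2.441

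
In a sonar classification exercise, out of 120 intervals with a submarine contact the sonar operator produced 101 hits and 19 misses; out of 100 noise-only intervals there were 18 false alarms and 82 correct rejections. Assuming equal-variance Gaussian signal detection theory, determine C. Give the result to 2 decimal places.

H = 101/120 = 0.8417
FA = 18/100 = 0.1800
z(H) = z(0.8417) = 1.0015
z(FA) = z(0.1800) = -0.9154
c = −½·[z(H) + z(FA)] = −0.5 × (1.0015 + (-0.9154)) = -0.04305
c < 0: the sonar operator has a liberal response bias.

C = -0.04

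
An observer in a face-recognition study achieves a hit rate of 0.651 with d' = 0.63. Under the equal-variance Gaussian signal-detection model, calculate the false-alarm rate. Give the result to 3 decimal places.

false-alarm rate = 0.404

z(hit rate) = z(0.651) = 0.3880
z(FA) = z(H) − d' = 0.3880 − 0.63 = -0.2420
false-alarm rate = Φ(-0.2420) = 0.4044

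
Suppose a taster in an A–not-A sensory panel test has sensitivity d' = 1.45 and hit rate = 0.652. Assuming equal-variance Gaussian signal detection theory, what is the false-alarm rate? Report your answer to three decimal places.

z(hit rate) = z(0.652) = 0.3907
z(FA) = z(H) − d' = 0.3907 − 1.45 = -1.0593
false-alarm rate = Φ(-1.0593) = 0.1447

false-alarm rate = 0.145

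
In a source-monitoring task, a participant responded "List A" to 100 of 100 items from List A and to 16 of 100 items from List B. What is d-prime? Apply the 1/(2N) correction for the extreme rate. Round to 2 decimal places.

The hit rate is 100/100 = 1, so apply the 1/(2N) correction: H → 1 − 1/(2·100) = 0.99500.
z(H) = z(0.99500) = 2.576
z(FA) = z(0.16000) = -0.994
d' = 2.576 − (-0.994) = 3.570

d-prime = 3.57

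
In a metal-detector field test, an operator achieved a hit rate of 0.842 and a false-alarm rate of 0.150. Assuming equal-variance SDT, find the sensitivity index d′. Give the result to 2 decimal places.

d′ = 2.04

z(H) = 1.003
z(FA) = -1.036
d' = z(H) − z(FA) = 1.003 − (-1.036) = 2.039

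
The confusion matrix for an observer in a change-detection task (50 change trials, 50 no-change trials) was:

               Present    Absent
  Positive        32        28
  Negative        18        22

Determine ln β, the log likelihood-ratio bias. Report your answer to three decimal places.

ln β = -0.053

H = 32/50 = 0.6400
FA = 28/50 = 0.5600
z(H) = 0.3585
z(FA) = 0.1510
ln β = −½·[z(H)² − z(FA)²] = −0.5 × (0.1285 − 0.0228) = -0.05285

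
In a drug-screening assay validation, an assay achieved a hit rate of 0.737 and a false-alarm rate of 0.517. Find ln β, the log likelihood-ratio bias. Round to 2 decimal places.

z(0.737) = 0.634, z(0.517) = 0.043
ln β = −½·[z(H)² − z(FA)²] = −0.5 × (0.402 − 0.002) = -0.200

ln β = -0.20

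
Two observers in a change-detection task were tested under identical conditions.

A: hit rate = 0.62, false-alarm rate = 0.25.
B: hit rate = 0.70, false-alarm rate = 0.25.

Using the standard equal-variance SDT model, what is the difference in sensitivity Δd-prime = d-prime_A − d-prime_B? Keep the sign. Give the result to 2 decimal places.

A: z(0.62) = 0.305, z(0.25) = -0.674, d' = 0.979
B: z(0.70) = 0.524, z(0.25) = -0.674, d' = 1.198
Δd' = d'_A − d'_B = 0.979 − 1.198 = -0.219
B has the higher sensitivity.

Δd-prime = -0.22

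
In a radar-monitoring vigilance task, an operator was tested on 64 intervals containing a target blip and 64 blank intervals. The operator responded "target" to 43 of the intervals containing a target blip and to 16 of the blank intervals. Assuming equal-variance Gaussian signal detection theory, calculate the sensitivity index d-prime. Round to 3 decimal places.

d-prime = 1.120

H = 43/64 = 0.6719
FA = 16/64 = 0.2500
Φ⁻¹(H) = 0.4452
Φ⁻¹(FA) = -0.6745
d' = z(H) − z(FA) = 0.4452 − (-0.6745) = 1.1197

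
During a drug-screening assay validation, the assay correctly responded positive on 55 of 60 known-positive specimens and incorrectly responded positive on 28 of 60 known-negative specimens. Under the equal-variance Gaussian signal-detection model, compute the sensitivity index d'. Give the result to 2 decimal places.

H = 55/60 = 0.9167
FA = 28/60 = 0.4667
z(0.9167) = 1.383, z(0.4667) = -0.084
d' = z(H) − z(FA) = 1.383 − (-0.084) = 1.467

d' = 1.47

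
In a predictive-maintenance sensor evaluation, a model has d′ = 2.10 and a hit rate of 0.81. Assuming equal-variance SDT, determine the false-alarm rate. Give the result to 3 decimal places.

false-alarm rate = 0.111

z(hit rate) = z(0.81) = 0.8779
z(FA) = z(H) − d' = 0.8779 − 2.10 = -1.2221
false-alarm rate = Φ(-1.2221) = 0.1108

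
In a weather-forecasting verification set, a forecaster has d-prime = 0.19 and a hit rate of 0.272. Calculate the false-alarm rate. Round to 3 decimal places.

z(hit rate) = z(0.272) = -0.6068
z(FA) = z(H) − d' = -0.6068 − 0.19 = -0.7968
false-alarm rate = Φ(-0.7968) = 0.2128

false-alarm rate = 0.213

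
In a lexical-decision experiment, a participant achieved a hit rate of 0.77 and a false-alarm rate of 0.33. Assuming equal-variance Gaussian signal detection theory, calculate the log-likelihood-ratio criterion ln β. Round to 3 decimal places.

Φ⁻¹(0.77) = 0.7388, Φ⁻¹(0.33) = -0.4399
ln β = −½·[z(H)² − z(FA)²] = −0.5 × (0.5458 − 0.1935) = -0.17615

ln β = -0.176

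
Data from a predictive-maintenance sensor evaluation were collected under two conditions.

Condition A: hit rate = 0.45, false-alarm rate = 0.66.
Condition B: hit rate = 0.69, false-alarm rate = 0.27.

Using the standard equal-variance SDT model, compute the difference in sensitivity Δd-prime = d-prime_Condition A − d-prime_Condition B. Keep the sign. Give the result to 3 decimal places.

Condition A: z(0.45) = -0.1257, z(0.66) = 0.4125, d' = -0.5382
Condition B: z(0.69) = 0.4959, z(0.27) = -0.6128, d' = 1.1087
Δd' = d'_Condition A − d'_Condition B = -0.5382 − 1.1087 = -1.6469
Condition B has the higher sensitivity.

Δd-prime = -1.647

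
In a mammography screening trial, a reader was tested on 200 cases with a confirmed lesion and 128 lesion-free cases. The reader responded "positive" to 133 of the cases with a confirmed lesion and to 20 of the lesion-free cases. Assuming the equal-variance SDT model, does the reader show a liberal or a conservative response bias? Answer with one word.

z(H) = 0.426, z(FA) = -1.010
c = −½·(z(H) + z(FA)) = 0.292
c > 0 → conservative criterion (biased toward responding “no”).

conservative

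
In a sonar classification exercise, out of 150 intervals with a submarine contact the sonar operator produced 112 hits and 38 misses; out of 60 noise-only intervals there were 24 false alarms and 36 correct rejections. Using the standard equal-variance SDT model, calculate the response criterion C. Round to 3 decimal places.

H = 112/150 = 0.7467
FA = 24/60 = 0.4000
z(H) = z(0.7467) = 0.6641
z(FA) = z(0.4000) = -0.2533
c = −½·[z(H) + z(FA)] = −0.5 × (0.6641 + (-0.2533)) = -0.2054
c < 0: the sonar operator has a liberal response bias.

C = -0.205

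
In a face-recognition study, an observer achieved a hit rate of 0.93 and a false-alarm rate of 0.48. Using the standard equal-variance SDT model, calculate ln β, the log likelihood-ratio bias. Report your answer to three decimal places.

z(0.93) = 1.4758, z(0.48) = -0.0502
ln β = −½·[z(H)² − z(FA)²] = −0.5 × (2.1780 − 0.0025) = -1.08775

ln β = -1.088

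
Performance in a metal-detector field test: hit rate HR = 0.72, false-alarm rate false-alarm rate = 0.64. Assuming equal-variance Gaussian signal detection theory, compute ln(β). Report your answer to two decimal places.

z(H) = z(0.72) = 0.583
z(FA) = z(0.64) = 0.358
ln β = −½·[z(H)² − z(FA)²] = −0.5 × (0.340 − 0.128) = -0.106

ln β = -0.11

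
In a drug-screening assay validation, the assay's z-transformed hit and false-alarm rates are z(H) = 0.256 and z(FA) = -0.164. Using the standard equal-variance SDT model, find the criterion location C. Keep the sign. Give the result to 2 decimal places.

C = -0.05

c = −½·[z(H) + z(FA)] = −½·(0.256 + (-0.164)) = -0.046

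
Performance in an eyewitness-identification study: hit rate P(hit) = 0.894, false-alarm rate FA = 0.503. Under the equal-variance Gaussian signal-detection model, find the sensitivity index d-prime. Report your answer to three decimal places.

z(H) = 1.2481
z(FA) = 0.0075
d' = z(H) − z(FA) = 1.2481 − 0.0075 = 1.2406

d-prime = 1.241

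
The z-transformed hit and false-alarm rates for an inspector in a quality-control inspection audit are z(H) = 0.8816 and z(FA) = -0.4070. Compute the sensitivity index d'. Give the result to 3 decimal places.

d' = z(H) − z(FA) = 0.8816 − (-0.4070) = 1.2886

d' = 1.289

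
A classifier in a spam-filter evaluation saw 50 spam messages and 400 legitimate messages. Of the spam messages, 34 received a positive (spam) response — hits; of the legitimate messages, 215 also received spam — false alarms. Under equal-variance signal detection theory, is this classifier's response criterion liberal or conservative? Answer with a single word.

z(H) = 0.468, z(FA) = 0.094
c = −½·(z(H) + z(FA)) = -0.281
c < 0 → liberal criterion (biased toward responding “yes”).

liberal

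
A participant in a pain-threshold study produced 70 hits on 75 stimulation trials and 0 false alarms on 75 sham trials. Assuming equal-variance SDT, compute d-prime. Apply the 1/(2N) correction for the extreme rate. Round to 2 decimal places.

d-prime = 3.98

The false-alarm rate is 0/75 = 0, so apply the 1/(2N) correction: FA → 1/(2·75) = 0.00667.
z(H) = z(0.93333) = 1.501
z(FA) = z(0.00667) = -2.475
d' = 1.501 − (-2.475) = 3.976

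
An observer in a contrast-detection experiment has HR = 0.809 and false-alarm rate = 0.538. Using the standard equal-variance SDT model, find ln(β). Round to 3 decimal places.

ln β = -0.378

Φ⁻¹(H) = Φ⁻¹(0.809) = 0.8742
Φ⁻¹(FA) = Φ⁻¹(0.538) = 0.0954
ln β = −½·[z(H)² − z(FA)²] = −0.5 × (0.7642 − 0.0091) = -0.37755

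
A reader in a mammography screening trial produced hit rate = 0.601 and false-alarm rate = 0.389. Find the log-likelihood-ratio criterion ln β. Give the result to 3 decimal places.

z(0.601) = 0.2559, z(0.389) = -0.2819
ln β = −½·[z(H)² − z(FA)²] = −0.5 × (0.0655 − 0.0795) = 0.0070

ln β = 0.007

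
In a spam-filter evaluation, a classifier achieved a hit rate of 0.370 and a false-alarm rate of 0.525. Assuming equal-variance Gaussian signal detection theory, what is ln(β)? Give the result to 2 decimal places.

ln β = -0.05

Φ⁻¹(H) = Φ⁻¹(0.370) = -0.332
Φ⁻¹(FA) = Φ⁻¹(0.525) = 0.063
ln β = −½·[z(H)² − z(FA)²] = −0.5 × (0.110 − 0.004) = -0.053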